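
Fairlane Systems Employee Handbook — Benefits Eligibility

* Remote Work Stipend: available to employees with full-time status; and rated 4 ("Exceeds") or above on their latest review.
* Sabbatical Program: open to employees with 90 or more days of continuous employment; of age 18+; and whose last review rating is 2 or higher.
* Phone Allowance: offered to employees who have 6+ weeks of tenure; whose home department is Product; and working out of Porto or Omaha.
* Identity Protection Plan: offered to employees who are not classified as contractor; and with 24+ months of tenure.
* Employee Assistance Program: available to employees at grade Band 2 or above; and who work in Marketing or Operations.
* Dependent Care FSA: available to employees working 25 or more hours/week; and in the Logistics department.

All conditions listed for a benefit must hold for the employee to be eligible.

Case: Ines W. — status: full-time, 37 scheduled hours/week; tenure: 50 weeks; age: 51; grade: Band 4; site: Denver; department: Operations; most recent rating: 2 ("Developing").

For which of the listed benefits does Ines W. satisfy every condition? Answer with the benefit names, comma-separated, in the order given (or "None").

Sabbatical Program, Employee Assistance Program

Remote Work Stipend — status full-time ✓; rating 2 < 4 ✗ → not eligible.
Sabbatical Program — service 50 weeks ≥ 90 days ✓; age 51 ≥ 18 ✓; rating 2 ≥ 2 ✓ → eligible.
Phone Allowance — service 50 weeks ≥ 6 weeks ✓; dept Operations ✗ → not eligible.
Identity Protection Plan — status full-time ✓ (not excluded); service 50 weeks < 24 months (≈720 days) ✗ → not eligible.
Employee Assistance Program — grade Band 4 ≥ Band 2 ✓; dept Operations ✓ → eligible.
Dependent Care FSA — 37 hrs/wk ≥ 25 ✓; dept Operations ✗ → not eligible.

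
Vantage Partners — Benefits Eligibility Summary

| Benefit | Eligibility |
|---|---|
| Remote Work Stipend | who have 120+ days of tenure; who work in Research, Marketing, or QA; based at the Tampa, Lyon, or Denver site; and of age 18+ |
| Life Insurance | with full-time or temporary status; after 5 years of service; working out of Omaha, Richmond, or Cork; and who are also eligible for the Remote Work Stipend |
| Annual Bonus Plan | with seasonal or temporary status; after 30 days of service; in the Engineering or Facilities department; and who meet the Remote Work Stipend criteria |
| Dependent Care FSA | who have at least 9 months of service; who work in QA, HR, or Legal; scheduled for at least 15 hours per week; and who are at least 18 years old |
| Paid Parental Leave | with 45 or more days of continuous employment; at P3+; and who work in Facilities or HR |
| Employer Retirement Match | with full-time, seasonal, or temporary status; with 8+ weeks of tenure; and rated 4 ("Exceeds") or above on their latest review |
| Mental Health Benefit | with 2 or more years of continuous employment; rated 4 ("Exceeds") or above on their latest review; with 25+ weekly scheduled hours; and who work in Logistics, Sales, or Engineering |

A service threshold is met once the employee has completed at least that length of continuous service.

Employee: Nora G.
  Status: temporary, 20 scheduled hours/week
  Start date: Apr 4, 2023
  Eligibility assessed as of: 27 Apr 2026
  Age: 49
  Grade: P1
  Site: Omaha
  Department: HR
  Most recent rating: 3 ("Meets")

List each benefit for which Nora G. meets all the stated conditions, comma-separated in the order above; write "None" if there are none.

Service from Apr 4, 2023 to 27 Apr 2026: 1119 days.
Remote Work Stipend — service 1119 days ≥ 120 days ✓; dept HR ✗ → not eligible.
Life Insurance — status temporary ✓; service 1119 days < 5 years (≈1825 days) ✗ → not eligible.
Annual Bonus Plan — status temporary ✓; service 1119 days ≥ 30 days ✓; dept HR ✗ → not eligible.
Dependent Care FSA — service 1119 days ≥ 9 months (≈270 days) ✓; dept HR ✓; 20 hrs/wk ≥ 15 ✓; age 49 ≥ 18 ✓ → eligible.
Paid Parental Leave — service 1119 days ≥ 45 days ✓; grade P1 < P3 ✗ → not eligible.
Employer Retirement Match — status temporary ✓; service 1119 days ≥ 8 weeks (≈56 days) ✓; rating 3 < 4 ✗ → not eligible.
Mental Health Benefit — service 1119 days ≥ 2 years (≈730 days) ✓; rating 3 < 4 ✗ → not eligible.

Dependent Care FSA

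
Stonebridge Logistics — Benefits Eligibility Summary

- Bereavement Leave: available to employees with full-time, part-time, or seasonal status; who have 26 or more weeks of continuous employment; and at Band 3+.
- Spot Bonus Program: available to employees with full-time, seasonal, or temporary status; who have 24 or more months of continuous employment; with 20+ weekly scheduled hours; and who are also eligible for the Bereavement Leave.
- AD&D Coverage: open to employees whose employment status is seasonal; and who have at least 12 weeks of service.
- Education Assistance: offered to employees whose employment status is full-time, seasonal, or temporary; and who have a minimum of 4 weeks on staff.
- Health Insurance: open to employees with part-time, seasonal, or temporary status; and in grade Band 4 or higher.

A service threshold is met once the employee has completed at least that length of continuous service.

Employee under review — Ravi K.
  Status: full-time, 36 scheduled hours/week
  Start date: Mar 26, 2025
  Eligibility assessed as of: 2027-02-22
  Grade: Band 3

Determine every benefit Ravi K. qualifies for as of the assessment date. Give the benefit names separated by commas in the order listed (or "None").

Service from Mar 26, 2025 to 2027-02-22: 698 days.
Bereavement Leave — status full-time ✓; service 698 days ≥ 26 weeks (≈182 days) ✓; grade Band 3 ≥ Band 3 ✓ → eligible.
Spot Bonus Program — status full-time ✓; service 698 days < 24 months (≈720 days) ✗ → not eligible.
AD&D Coverage — status full-time ✗ (requires seasonal) → not eligible.
Education Assistance — status full-time ✓; service 698 days ≥ 4 weeks (≈28 days) ✓ → eligible.
Health Insurance — status full-time ✗ (requires part-time, seasonal, or temporary) → not eligible.

Bereavement Leave, Education Assistance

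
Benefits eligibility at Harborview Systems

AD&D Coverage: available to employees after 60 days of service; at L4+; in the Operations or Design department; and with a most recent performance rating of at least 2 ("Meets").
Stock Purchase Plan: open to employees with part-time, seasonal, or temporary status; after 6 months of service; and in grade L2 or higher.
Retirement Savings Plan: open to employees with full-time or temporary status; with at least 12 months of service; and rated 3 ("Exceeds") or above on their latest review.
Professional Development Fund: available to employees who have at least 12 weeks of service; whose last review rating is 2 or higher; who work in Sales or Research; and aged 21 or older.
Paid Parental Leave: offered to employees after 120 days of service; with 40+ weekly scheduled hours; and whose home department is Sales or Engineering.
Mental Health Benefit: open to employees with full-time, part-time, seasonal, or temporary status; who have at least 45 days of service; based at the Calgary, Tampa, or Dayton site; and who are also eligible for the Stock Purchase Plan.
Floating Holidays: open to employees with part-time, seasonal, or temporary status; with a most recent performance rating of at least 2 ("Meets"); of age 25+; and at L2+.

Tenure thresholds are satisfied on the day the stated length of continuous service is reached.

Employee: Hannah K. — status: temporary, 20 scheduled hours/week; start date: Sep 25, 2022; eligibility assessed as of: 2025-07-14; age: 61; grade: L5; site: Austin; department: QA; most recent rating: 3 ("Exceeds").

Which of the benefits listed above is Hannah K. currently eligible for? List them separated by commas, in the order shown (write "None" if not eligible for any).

Service from Sep 25, 2022 to 2025-07-14: 1023 days.
AD&D Coverage — service 1023 days ≥ 60 days ✓; grade L5 ≥ L4 ✓; dept QA ✗ → not eligible.
Stock Purchase Plan — status temporary ✓; service 1023 days ≥ 6 months (≈180 days) ✓; grade L5 ≥ L2 ✓ → eligible.
Retirement Savings Plan — status temporary ✓; service 1023 days ≥ 12 months (≈360 days) ✓; rating 3 ≥ 3 ✓ → eligible.
Professional Development Fund — service 1023 days ≥ 12 weeks (≈84 days) ✓; rating 3 ≥ 2 ✓; dept QA ✗ → not eligible.
Paid Parental Leave — service 1023 days ≥ 120 days ✓; 20 hrs/wk < 40 ✗ → not eligible.
Mental Health Benefit — status temporary ✓; service 1023 days ≥ 45 days ✓; site Austin ✗ (not Calgary, Tampa, or Dayton) → not eligible.
Floating Holidays — status temporary ✓; rating 3 ≥ 2 ✓; age 61 ≥ 25 ✓; grade L5 ≥ L2 ✓ → eligible.

Stock Purchase Plan, Retirement Savings Plan, Floating Holidays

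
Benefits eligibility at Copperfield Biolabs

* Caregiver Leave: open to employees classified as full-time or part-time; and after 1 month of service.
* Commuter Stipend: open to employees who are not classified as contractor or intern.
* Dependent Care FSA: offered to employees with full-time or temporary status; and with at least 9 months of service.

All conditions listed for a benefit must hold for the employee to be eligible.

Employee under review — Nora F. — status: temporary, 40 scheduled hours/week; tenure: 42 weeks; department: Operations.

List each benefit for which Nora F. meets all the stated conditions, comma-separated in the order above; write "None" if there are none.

Commuter Stipend, Dependent Care FSA

Caregiver Leave — status temporary ✗ (requires full-time or part-time) → not eligible.
Commuter Stipend — status temporary ✓ (not excluded) → eligible.
Dependent Care FSA — status temporary ✓; service 42 weeks ≥ 9 months (≈270 days) ✓ → eligible.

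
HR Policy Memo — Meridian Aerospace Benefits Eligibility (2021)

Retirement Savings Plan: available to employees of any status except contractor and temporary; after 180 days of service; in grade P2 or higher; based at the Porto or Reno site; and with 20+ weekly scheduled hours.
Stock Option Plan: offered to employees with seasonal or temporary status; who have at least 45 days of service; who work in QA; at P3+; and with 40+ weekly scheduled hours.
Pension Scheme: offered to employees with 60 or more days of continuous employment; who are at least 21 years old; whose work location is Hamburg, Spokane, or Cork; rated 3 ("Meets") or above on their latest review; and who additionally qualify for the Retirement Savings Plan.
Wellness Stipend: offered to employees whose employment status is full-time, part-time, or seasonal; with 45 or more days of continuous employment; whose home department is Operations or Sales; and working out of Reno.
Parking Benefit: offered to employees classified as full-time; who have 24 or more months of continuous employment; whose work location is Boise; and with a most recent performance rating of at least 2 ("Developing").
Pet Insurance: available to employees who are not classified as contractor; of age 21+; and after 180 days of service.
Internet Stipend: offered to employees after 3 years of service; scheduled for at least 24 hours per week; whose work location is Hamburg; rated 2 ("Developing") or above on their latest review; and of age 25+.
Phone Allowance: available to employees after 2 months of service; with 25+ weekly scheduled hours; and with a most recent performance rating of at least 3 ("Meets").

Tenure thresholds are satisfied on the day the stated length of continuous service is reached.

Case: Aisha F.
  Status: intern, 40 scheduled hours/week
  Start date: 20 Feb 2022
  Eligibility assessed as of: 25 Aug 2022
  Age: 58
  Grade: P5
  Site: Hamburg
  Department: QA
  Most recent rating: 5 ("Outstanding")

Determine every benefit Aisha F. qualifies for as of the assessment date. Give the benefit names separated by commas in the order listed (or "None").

Service from 20 Feb 2022 to 25 Aug 2022: 186 days.
Retirement Savings Plan — status intern ✓ (not excluded); service 186 days ≥ 180 days ✓; grade P5 ≥ P2 ✓; site Hamburg ✗ (not Porto or Reno) → not eligible.
Stock Option Plan — status intern ✗ (requires seasonal or temporary) → not eligible.
Pension Scheme — service 186 days ≥ 60 days ✓; age 58 ≥ 21 ✓; site Hamburg ✓; rating 5 ≥ 3 ✓; not eligible for Retirement Savings Plan ✗ → not eligible.
Wellness Stipend — status intern ✗ (requires full-time, part-time, or seasonal) → not eligible.
Parking Benefit — status intern ✗ (requires full-time) → not eligible.
Pet Insurance — status intern ✓ (not excluded); age 58 ≥ 21 ✓; service 186 days ≥ 180 days ✓ → eligible.
Internet Stipend — service 186 days < 3 years (≈1095 days) ✗ → not eligible.
Phone Allowance — service 186 days ≥ 2 months (≈60 days) ✓; 40 hrs/wk ≥ 25 ✓; rating 5 ≥ 3 ✓ → eligible.

Pet Insurance, Phone Allowance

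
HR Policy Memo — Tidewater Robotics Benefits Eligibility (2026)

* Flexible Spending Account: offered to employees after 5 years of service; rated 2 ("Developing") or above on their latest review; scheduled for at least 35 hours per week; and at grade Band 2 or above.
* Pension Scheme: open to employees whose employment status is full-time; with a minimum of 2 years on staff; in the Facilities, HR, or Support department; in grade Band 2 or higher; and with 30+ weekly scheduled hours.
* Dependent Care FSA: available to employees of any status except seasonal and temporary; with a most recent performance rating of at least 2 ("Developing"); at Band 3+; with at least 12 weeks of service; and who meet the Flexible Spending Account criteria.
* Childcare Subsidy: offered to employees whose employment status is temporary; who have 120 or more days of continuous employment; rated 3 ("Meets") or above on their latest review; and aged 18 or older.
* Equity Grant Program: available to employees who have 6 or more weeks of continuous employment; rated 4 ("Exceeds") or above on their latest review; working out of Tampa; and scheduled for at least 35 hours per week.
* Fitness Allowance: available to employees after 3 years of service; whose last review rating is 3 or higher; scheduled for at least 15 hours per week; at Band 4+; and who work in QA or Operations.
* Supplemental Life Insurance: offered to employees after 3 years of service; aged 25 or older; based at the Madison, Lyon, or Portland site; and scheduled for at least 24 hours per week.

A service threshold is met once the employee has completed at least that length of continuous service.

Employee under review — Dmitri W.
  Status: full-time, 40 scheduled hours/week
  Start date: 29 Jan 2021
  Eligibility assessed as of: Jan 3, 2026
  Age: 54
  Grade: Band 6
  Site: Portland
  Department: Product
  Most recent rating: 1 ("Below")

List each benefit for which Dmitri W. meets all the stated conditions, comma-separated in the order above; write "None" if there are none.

Supplemental Life Insurance

Service from 29 Jan 2021 to Jan 3, 2026: 1800 days.
Flexible Spending Account — service 1800 days < 5 years (≈1825 days) ✗ → not eligible.
Pension Scheme — status full-time ✓; service 1800 days ≥ 2 years (≈730 days) ✓; dept Product ✗ → not eligible.
Dependent Care FSA — status full-time ✓ (not excluded); rating 1 < 2 ✗ → not eligible.
Childcare Subsidy — status full-time ✗ (requires temporary) → not eligible.
Equity Grant Program — service 1800 days ≥ 6 weeks (≈42 days) ✓; rating 1 < 4 ✗ → not eligible.
Fitness Allowance — service 1800 days ≥ 3 years (≈1095 days) ✓; rating 1 < 3 ✗ → not eligible.
Supplemental Life Insurance — service 1800 days ≥ 3 years (≈1095 days) ✓; age 54 ≥ 25 ✓; site Portland ✓; 40 hrs/wk ≥ 24 ✓ → eligible.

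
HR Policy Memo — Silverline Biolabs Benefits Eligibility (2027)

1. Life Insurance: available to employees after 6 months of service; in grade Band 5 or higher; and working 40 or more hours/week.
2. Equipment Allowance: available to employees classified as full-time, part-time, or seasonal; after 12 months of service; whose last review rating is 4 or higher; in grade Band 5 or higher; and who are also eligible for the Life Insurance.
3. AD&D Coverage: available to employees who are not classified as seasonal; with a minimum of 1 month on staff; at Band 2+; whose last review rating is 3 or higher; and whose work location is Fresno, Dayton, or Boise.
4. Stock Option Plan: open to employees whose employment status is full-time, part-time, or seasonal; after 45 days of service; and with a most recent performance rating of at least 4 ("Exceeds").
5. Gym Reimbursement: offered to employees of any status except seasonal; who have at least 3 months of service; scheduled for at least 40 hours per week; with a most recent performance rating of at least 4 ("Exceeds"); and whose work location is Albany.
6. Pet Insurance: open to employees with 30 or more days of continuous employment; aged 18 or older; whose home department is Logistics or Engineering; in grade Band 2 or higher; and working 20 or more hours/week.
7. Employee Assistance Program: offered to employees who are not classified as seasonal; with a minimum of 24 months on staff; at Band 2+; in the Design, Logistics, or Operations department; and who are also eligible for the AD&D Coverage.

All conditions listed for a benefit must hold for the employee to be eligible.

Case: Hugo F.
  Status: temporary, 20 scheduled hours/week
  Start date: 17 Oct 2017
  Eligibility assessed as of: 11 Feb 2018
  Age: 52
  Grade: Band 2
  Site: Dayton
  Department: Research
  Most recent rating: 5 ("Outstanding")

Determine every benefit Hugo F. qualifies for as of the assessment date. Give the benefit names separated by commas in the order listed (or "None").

Service from 17 Oct 2017 to 11 Feb 2018: 117 days.
Life Insurance — service 117 days < 6 months (≈180 days) ✗ → not eligible.
Equipment Allowance — status temporary ✗ (requires full-time, part-time, or seasonal) → not eligible.
AD&D Coverage — status temporary ✓ (not excluded); service 117 days ≥ 1 month (≈30 days) ✓; grade Band 2 ≥ Band 2 ✓; rating 5 ≥ 3 ✓; site Dayton ✓ → eligible.
Stock Option Plan — status temporary ✗ (requires full-time, part-time, or seasonal) → not eligible.
Gym Reimbursement — status temporary ✓ (not excluded); service 117 days ≥ 3 months (≈90 days) ✓; 20 hrs/wk < 40 ✗ → not eligible.
Pet Insurance — service 117 days ≥ 30 days ✓; age 52 ≥ 18 ✓; dept Research ✗ → not eligible.
Employee Assistance Program — status temporary ✓ (not excluded); service 117 days < 24 months (≈720 days) ✗ → not eligible.

AD&D Coverage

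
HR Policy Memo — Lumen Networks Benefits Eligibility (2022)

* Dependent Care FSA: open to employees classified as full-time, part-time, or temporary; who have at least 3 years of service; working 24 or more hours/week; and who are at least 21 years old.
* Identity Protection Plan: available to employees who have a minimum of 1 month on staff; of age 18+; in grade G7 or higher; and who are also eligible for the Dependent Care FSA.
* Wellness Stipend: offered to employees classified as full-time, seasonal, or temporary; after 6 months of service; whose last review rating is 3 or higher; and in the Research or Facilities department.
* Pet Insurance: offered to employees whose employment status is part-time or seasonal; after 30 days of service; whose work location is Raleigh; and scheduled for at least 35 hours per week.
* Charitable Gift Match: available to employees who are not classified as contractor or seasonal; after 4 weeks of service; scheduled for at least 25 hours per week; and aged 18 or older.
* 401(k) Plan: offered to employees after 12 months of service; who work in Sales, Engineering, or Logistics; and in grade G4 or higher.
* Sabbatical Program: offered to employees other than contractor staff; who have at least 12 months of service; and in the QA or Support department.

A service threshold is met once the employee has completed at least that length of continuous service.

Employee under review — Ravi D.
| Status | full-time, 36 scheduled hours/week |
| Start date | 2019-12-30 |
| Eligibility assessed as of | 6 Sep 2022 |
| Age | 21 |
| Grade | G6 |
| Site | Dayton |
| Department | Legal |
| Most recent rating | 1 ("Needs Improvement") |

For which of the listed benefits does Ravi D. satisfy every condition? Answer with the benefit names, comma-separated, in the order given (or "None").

Charitable Gift Match

Service from 2019-12-30 to 6 Sep 2022: 981 days.
Dependent Care FSA — status full-time ✓; service 981 days < 3 years (≈1095 days) ✗ → not eligible.
Identity Protection Plan — service 981 days ≥ 1 month (≈30 days) ✓; age 21 ≥ 18 ✓; grade G6 < G7 ✗ → not eligible.
Wellness Stipend — status full-time ✓; service 981 days ≥ 6 months (≈180 days) ✓; rating 1 < 3 ✗ → not eligible.
Pet Insurance — status full-time ✗ (requires part-time or seasonal) → not eligible.
Charitable Gift Match — status full-time ✓ (not excluded); service 981 days ≥ 4 weeks (≈28 days) ✓; 36 hrs/wk ≥ 25 ✓; age 21 ≥ 18 ✓ → eligible.
401(k) Plan — service 981 days ≥ 12 months (≈360 days) ✓; dept Legal ✗ → not eligible.
Sabbatical Program — status full-time ✓ (not excluded); service 981 days ≥ 12 months (≈360 days) ✓; dept Legal ✗ → not eligible.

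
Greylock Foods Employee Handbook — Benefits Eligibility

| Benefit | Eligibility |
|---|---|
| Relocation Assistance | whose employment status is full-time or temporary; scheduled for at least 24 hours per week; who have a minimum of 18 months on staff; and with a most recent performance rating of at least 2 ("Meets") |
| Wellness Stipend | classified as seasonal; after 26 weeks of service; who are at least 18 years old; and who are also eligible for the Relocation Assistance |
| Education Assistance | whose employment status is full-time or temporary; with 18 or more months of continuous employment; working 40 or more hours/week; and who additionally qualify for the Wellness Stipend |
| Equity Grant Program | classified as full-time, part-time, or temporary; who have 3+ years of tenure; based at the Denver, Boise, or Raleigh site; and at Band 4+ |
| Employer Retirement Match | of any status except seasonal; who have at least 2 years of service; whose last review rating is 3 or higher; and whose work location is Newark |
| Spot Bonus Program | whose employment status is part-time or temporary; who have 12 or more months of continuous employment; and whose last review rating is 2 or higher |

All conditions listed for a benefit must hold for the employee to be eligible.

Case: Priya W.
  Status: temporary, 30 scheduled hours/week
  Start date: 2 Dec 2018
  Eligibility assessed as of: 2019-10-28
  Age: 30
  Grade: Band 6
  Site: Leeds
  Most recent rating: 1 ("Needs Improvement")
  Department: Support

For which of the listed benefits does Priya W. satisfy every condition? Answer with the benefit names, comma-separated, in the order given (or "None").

None

Service from 2 Dec 2018 to 2019-10-28: 330 days.
Relocation Assistance — status temporary ✓; 30 hrs/wk ≥ 24 ✓; service 330 days < 18 months (≈540 days) ✗ → not eligible.
Wellness Stipend — status temporary ✗ (requires seasonal) → not eligible.
Education Assistance — status temporary ✓; service 330 days < 18 months (≈540 days) ✗ → not eligible.
Equity Grant Program — status temporary ✓; service 330 days < 3 years (≈1095 days) ✗ → not eligible.
Employer Retirement Match — status temporary ✓ (not excluded); service 330 days < 2 years (≈730 days) ✗ → not eligible.
Spot Bonus Program — status temporary ✓; service 330 days < 12 months (≈360 days) ✗ → not eligible.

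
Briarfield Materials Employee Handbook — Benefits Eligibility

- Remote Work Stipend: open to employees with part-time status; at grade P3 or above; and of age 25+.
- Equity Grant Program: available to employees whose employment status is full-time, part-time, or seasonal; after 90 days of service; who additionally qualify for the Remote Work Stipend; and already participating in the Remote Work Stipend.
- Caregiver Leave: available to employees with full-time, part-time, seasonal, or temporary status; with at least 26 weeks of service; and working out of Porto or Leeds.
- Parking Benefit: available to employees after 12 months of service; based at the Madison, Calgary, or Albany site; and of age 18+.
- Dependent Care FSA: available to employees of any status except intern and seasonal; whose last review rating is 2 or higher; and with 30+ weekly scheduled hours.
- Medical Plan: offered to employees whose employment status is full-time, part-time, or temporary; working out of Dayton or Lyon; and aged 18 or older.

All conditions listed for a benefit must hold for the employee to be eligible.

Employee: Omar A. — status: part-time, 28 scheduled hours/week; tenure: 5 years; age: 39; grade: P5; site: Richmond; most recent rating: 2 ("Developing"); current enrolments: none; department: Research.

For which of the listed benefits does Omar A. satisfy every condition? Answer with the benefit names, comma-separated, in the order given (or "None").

Remote Work Stipend

Remote Work Stipend — status part-time ✓; grade P5 ≥ P3 ✓; age 39 ≥ 25 ✓ → eligible.
Equity Grant Program — status part-time ✓; service 5 years ≥ 90 days ✓; eligible for Remote Work Stipend ✓; not enrolled in Remote Work Stipend ✗ → not eligible.
Caregiver Leave — status part-time ✓; service 5 years ≥ 26 weeks (≈182 days) ✓; site Richmond ✗ (not Porto or Leeds) → not eligible.
Parking Benefit — service 5 years ≥ 12 months (≈360 days) ✓; site Richmond ✗ (not Madison, Calgary, or Albany) → not eligible.
Dependent Care FSA — status part-time ✓ (not excluded); rating 2 ≥ 2 ✓; 28 hrs/wk < 30 ✗ → not eligible.
Medical Plan — status part-time ✓; site Richmond ✗ (not Dayton or Lyon) → not eligible.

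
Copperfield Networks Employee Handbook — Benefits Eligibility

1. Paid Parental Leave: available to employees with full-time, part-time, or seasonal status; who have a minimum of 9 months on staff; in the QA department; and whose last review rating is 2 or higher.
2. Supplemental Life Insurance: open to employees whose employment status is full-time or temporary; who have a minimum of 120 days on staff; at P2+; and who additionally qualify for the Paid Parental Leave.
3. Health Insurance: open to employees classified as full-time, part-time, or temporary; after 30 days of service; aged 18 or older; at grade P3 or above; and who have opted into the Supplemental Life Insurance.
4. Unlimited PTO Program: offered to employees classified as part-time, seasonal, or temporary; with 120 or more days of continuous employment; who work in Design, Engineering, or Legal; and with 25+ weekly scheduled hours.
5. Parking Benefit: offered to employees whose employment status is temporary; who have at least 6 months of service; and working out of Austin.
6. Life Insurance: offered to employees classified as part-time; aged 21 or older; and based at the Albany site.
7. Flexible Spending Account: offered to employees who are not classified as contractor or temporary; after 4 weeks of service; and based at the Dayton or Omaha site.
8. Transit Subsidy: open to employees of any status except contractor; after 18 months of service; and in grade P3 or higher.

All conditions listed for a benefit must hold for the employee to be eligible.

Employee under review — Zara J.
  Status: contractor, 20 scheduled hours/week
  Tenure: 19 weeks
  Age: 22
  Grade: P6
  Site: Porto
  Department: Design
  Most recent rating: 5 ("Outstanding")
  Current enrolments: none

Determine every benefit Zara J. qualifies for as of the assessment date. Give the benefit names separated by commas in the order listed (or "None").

Paid Parental Leave — status contractor ✗ (requires full-time, part-time, or seasonal) → not eligible.
Supplemental Life Insurance — status contractor ✗ (requires full-time or temporary) → not eligible.
Health Insurance — status contractor ✗ (requires full-time, part-time, or temporary) → not eligible.
Unlimited PTO Program — status contractor ✗ (requires part-time, seasonal, or temporary) → not eligible.
Parking Benefit — status contractor ✗ (requires temporary) → not eligible.
Life Insurance — status contractor ✗ (requires part-time) → not eligible.
Flexible Spending Account — status contractor ✗ (excluded) → not eligible.
Transit Subsidy — status contractor ✗ (excluded) → not eligible.

None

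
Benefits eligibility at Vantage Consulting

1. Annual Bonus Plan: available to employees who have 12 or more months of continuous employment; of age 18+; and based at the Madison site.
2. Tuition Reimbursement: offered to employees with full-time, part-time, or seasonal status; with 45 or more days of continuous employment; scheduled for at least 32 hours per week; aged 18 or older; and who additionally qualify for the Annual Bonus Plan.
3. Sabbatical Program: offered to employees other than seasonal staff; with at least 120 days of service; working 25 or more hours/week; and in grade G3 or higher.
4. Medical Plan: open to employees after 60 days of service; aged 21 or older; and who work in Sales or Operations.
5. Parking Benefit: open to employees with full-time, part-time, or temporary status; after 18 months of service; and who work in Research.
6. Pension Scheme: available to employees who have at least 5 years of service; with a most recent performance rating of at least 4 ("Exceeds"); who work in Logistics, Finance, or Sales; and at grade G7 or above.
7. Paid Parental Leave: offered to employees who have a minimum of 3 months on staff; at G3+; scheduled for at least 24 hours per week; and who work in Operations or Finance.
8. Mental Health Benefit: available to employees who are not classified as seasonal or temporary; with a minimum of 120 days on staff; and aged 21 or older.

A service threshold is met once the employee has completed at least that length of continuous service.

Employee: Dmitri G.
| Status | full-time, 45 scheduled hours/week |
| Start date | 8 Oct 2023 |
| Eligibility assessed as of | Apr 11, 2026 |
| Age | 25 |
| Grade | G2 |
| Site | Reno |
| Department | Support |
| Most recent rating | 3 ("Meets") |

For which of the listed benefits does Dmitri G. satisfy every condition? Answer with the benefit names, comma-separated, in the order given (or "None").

Mental Health Benefit

Service from 8 Oct 2023 to Apr 11, 2026: 916 days.
Annual Bonus Plan — service 916 days ≥ 12 months (≈360 days) ✓; age 25 ≥ 18 ✓; site Reno ✗ (not Madison) → not eligible.
Tuition Reimbursement — status full-time ✓; service 916 days ≥ 45 days ✓; 45 hrs/wk ≥ 32 ✓; age 25 ≥ 18 ✓; not eligible for Annual Bonus Plan ✗ → not eligible.
Sabbatical Program — status full-time ✓ (not excluded); service 916 days ≥ 120 days ✓; 45 hrs/wk ≥ 25 ✓; grade G2 < G3 ✗ → not eligible.
Medical Plan — service 916 days ≥ 60 days ✓; age 25 ≥ 21 ✓; dept Support ✗ → not eligible.
Parking Benefit — status full-time ✓; service 916 days ≥ 18 months (≈540 days) ✓; dept Support ✗ → not eligible.
Pension Scheme — service 916 days < 5 years (≈1825 days) ✗ → not eligible.
Paid Parental Leave — service 916 days ≥ 3 months (≈90 days) ✓; grade G2 < G3 ✗ → not eligible.
Mental Health Benefit — status full-time ✓ (not excluded); service 916 days ≥ 120 days ✓; age 25 ≥ 21 ✓ → eligible.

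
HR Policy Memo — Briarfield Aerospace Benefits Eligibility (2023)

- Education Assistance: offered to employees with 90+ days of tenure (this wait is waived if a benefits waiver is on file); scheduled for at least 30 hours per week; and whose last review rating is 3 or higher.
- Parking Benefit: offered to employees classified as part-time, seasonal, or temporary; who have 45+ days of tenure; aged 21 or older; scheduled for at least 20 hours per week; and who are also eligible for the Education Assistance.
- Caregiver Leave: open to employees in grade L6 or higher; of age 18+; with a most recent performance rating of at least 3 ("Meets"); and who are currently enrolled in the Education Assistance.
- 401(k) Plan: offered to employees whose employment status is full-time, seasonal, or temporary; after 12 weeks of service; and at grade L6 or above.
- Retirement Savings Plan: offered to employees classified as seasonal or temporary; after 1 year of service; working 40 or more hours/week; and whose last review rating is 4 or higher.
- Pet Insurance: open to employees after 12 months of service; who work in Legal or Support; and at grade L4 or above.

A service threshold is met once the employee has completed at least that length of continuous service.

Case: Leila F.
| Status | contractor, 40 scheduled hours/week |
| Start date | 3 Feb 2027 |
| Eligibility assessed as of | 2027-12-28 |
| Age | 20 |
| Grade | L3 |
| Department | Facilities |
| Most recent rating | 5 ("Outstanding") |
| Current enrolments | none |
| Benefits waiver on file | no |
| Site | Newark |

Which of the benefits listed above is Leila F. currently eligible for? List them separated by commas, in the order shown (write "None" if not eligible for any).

Education Assistance

Service from 3 Feb 2027 to 2027-12-28: 328 days.
Education Assistance — no waiver, service 328 days ≥ 90 days ✓; 40 hrs/wk ≥ 30 ✓; rating 5 ≥ 3 ✓ → eligible.
Parking Benefit — status contractor ✗ (requires part-time, seasonal, or temporary) → not eligible.
Caregiver Leave — grade L3 < L6 ✗ → not eligible.
401(k) Plan — status contractor ✗ (requires full-time, seasonal, or temporary) → not eligible.
Retirement Savings Plan — status contractor ✗ (requires seasonal or temporary) → not eligible.
Pet Insurance — service 328 days < 12 months (≈360 days) ✗ → not eligible.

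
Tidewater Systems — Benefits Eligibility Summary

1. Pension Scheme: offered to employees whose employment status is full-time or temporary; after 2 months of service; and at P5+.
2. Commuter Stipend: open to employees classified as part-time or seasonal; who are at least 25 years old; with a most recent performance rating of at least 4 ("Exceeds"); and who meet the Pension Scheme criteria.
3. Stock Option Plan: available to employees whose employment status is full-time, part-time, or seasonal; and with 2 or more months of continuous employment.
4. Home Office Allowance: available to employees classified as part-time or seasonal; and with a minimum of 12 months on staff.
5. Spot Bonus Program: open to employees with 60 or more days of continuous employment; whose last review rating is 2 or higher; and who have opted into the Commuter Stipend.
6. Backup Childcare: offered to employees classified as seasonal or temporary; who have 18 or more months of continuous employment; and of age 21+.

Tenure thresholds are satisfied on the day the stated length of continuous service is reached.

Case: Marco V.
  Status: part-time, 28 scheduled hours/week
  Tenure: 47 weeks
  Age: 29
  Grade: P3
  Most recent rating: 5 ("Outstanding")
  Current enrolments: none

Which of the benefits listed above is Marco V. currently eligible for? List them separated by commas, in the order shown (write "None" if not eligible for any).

Stock Option Plan

Pension Scheme — status part-time ✗ (requires full-time or temporary) → not eligible.
Commuter Stipend — status part-time ✓; age 29 ≥ 25 ✓; rating 5 ≥ 4 ✓; not eligible for Pension Scheme ✗ → not eligible.
Stock Option Plan — status part-time ✓; service 47 weeks ≥ 2 months (≈60 days) ✓ → eligible.
Home Office Allowance — status part-time ✓; service 47 weeks < 12 months (≈360 days) ✗ → not eligible.
Spot Bonus Program — service 47 weeks ≥ 60 days ✓; rating 5 ≥ 2 ✓; not enrolled in Commuter Stipend ✗ → not eligible.
Backup Childcare — status part-time ✗ (requires seasonal or temporary) → not eligible.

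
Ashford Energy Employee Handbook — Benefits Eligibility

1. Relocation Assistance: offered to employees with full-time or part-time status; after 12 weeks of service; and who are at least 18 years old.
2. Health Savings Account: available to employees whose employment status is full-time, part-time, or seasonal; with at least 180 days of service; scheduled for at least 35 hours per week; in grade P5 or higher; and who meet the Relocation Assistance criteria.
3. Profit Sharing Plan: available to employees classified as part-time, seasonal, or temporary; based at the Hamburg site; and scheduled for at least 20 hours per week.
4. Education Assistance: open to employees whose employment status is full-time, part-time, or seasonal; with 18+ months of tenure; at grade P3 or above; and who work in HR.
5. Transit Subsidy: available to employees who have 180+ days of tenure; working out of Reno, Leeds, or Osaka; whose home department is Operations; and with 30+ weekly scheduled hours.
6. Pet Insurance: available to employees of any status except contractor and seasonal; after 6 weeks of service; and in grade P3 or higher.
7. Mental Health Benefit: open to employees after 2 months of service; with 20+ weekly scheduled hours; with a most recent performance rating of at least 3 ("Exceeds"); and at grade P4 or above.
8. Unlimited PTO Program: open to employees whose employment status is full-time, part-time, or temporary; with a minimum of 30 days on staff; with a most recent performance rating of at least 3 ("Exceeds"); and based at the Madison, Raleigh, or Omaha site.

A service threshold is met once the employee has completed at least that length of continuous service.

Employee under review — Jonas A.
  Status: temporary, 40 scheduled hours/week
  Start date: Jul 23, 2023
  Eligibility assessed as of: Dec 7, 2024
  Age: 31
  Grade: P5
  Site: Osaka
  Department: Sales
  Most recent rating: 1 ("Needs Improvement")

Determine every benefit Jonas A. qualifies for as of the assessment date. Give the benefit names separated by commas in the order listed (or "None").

Service from Jul 23, 2023 to Dec 7, 2024: 503 days.
Relocation Assistance — status temporary ✗ (requires full-time or part-time) → not eligible.
Health Savings Account — status temporary ✗ (requires full-time, part-time, or seasonal) → not eligible.
Profit Sharing Plan — status temporary ✓; site Osaka ✗ (not Hamburg) → not eligible.
Education Assistance — status temporary ✗ (requires full-time, part-time, or seasonal) → not eligible.
Transit Subsidy — service 503 days ≥ 180 days ✓; site Osaka ✓; dept Sales ✗ → not eligible.
Pet Insurance — status temporary ✓ (not excluded); service 503 days ≥ 6 weeks (≈42 days) ✓; grade P5 ≥ P3 ✓ → eligible.
Mental Health Benefit — service 503 days ≥ 2 months (≈60 days) ✓; 40 hrs/wk ≥ 20 ✓; rating 1 < 3 ✗ → not eligible.
Unlimited PTO Program — status temporary ✓; service 503 days ≥ 30 days ✓; rating 1 < 3 ✗ → not eligible.

Pet Insurance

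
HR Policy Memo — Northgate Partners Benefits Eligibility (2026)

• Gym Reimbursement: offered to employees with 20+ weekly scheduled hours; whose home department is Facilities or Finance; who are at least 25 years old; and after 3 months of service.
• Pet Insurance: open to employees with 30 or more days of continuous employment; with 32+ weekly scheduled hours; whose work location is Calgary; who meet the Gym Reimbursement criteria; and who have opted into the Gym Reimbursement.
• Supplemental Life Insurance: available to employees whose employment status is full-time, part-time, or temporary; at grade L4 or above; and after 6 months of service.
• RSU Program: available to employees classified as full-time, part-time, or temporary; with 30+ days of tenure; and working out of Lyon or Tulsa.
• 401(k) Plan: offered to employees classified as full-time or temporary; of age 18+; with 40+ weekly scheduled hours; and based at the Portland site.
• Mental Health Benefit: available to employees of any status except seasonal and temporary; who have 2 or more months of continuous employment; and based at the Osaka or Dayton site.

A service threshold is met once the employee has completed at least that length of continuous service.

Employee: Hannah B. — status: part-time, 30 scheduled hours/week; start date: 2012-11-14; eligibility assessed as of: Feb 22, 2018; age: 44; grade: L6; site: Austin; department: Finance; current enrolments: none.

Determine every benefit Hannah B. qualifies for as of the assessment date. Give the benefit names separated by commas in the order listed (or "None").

Service from 2012-11-14 to Feb 22, 2018: 1926 days.
Gym Reimbursement — 30 hrs/wk ≥ 20 ✓; dept Finance ✓; age 44 ≥ 25 ✓; service 1926 days ≥ 3 months (≈90 days) ✓ → eligible.
Pet Insurance — service 1926 days ≥ 30 days ✓; 30 hrs/wk < 32 ✗ → not eligible.
Supplemental Life Insurance — status part-time ✓; grade L6 ≥ L4 ✓; service 1926 days ≥ 6 months (≈180 days) ✓ → eligible.
RSU Program — status part-time ✓; service 1926 days ≥ 30 days ✓; site Austin ✗ (not Lyon or Tulsa) → not eligible.
401(k) Plan — status part-time ✗ (requires full-time or temporary) → not eligible.
Mental Health Benefit — status part-time ✓ (not excluded); service 1926 days ≥ 2 months (≈60 days) ✓; site Austin ✗ (not Osaka or Dayton) → not eligible.

Gym Reimbursement, Supplemental Life Insurance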